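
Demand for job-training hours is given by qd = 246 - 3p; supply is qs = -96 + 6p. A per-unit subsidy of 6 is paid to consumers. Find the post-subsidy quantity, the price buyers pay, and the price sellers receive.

Pre-subsidy: 246 - 3p = -96 + 6p gives p* = 38, q* = 132.
With the rebate, buyers effectively pay pb = ps − 6, where ps is the price sellers receive.
Demand in terms of ps becomes qd = 246 − 3(ps − 6) = 264 - 3ps. Setting this equal to supply: 264 - 3ps = -96 + 6ps, so ps = 40.
Buyers pay pb = 40 − 6 = 34; q' = -96 + 6·40 = 144.

q' = 144; buyers pay 34; sellers receive 40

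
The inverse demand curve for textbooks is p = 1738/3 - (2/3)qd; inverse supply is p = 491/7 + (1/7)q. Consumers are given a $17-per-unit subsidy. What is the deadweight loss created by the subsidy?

Deadweight loss = $178.5

Pre-subsidy: 1738/3 - (2/3)q = 491/7 + (1/7)q gives q* = 629 and p* = 160.
With the rebate, buyers effectively pay pb = ps − 17, where ps is the price sellers receive.
On the curves, pb = 1738/3 - (2/3)q and ps = 491/7 + (1/7)q; the wedge ps − pb = 17 gives 491/7 + (1/7)q − (1738/3 - (2/3)q) = 17, so q' = 650.
Then pb = 1738/3 − (2/3)·650 = 146 and ps = 491/7 + (1/7)·650 = 163.
The subsidy expands output by 650 − 629 = 21 past the efficient level; on those units the gap between marginal cost and willingness to pay runs from 0 up to 17.
DWL = ½ × 17 × 21 = 178.5.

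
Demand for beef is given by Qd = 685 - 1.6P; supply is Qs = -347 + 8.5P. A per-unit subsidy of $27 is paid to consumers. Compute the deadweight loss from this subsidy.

Pre-subsidy: 685 - 1.6P = -347 + 8.5P gives P* = 10320/101, Q* = 52673/101.
With the rebate, buyers effectively pay Pb = Ps − 27, where Ps is the price sellers receive.
Demand in terms of Ps becomes Qd = 685 − 1.6(Ps − 27) = 728.2 - 1.6Ps. Setting this equal to supply: 728.2 - 1.6Ps = -347 + 8.5Ps, so Ps = 10752/101.
Buyers pay Pb = 10752/101 − 27 = 8025/101; Q' = -347 + 8.5·(10752/101) = 56345/101.
The subsidy expands output by 56345/101 − 52673/101 = 3672/101 past the efficient level; on those units the gap between marginal cost and willingness to pay runs from 0 up to 27.
DWL = ½ × 27 × 3672/101 = 49572/101.

Deadweight loss = 49572/101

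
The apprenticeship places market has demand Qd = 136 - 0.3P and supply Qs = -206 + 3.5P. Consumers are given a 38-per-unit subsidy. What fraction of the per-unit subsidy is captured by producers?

Producer share = 3/38

Pre-subsidy: 136 - 0.3P = -206 + 3.5P gives P* = 90, Q* = 109.
With the rebate, buyers effectively pay Pb = Ps − 38, where Ps is the price sellers receive.
Demand in terms of Ps becomes Qd = 136 − 0.3(Ps − 38) = 147.4 - 0.3Ps. Setting this equal to supply: 147.4 - 0.3Ps = -206 + 3.5Ps, so Ps = 93.
Buyers pay Pb = 93 − 38 = 55; Q' = -206 + 3.5·93 = 119.5.
Buyers' price falls by P* − Pb = 90 − 55 = 35; sellers' price rises by Ps − P* = 93 − 90 = 3.
So producers capture 3/38 = 3/38 of each unit of subsidy.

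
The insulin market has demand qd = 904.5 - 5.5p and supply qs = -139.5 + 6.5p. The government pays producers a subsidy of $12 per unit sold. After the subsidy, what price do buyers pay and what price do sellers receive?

Buyers pay $80.5; sellers receive $92.5

Pre-subsidy: 904.5 - 5.5p = -139.5 + 6.5p gives p* = 87, q* = 426.
With the subsidy, sellers receive ps = pb + 12 for each unit, where pb is the price buyers pay.
Supply in terms of pb becomes qs = -139.5 + 6.5(pb + 12) = -61.5 + 6.5pb. Setting this equal to demand: 904.5 - 5.5pb = -61.5 + 6.5pb, so pb = 80.5.
Sellers receive ps = 80.5 + 12 = 92.5; q' = 904.5 − 5.5·80.5 = 461.75.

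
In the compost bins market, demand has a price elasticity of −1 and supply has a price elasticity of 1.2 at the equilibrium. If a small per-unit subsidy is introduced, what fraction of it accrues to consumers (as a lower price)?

For a small subsidy around the equilibrium, the benefit split depends on the relative slopes, which at a point are proportional to the elasticities.
Buyer share = εs/(εs + |εd|) = 1.2/(1.2 + 1) = 6/11; seller share = |εd|/(εs + |εd|) = 5/11.

Consumer share = 6/11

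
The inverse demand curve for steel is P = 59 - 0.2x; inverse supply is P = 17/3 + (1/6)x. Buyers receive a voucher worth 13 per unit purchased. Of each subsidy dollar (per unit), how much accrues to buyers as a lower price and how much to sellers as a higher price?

Pre-subsidy: 59 - 0.2x = 17/3 + (1/6)x gives x* = 1600/11 and P* = 329/11.
With the rebate, buyers effectively pay Pb = Ps − 13, where Ps is the price sellers receive.
On the curves, Pb = 59 - 0.2x and Ps = 17/3 + (1/6)x; the wedge Ps − Pb = 13 gives 17/3 + (1/6)x − (59 - 0.2x) = 13, so x' = 1990/11.
Then Pb = 59 − 0.2·(1990/11) = 251/11 and Ps = 17/3 + (1/6)·(1990/11) = 394/11.
Buyers' price falls by P* − Pb = 329/11 − 251/11 = 78/11; sellers' price rises by Ps − P* = 394/11 − 329/11 = 65/11.

Buyers gain 78/11 per unit; sellers gain 65/11 per unit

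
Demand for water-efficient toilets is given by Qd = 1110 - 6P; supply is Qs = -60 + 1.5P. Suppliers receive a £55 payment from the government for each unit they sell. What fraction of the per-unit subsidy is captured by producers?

Producer share = 0.8

Pre-subsidy: 1110 - 6P = -60 + 1.5P gives P* = 156, Q* = 174.
With the subsidy, sellers receive Ps = Pb + 55 for each unit, where Pb is the price buyers pay.
Supply in terms of Pb becomes Qs = -60 + 1.5(Pb + 55) = 22.5 + 1.5Pb. Setting this equal to demand: 1110 - 6Pb = 22.5 + 1.5Pb, so Pb = 145.
Sellers receive Ps = 145 + 55 = 200; Q' = 1110 − 6·145 = 240.
Buyers' price falls by P* − Pb = 156 − 145 = 11; sellers' price rises by Ps − P* = 200 − 156 = 44.
So producers capture 44/55 = 0.8 of each unit of subsidy.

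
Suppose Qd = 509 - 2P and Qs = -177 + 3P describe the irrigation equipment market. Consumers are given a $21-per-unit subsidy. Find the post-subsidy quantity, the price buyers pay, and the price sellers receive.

Q' = 259.8; buyers pay $124.6; sellers receive $145.6

Pre-subsidy: 509 - 2P = -177 + 3P gives P* = 137.2, Q* = 234.6.
With the rebate, buyers effectively pay Pb = Ps − 21, where Ps is the price sellers receive.
Demand in terms of Ps becomes Qd = 509 − 2(Ps − 21) = 551 - 2Ps. Setting this equal to supply: 551 - 2Ps = -177 + 3Ps, so Ps = 145.6.
Buyers pay Pb = 145.6 − 21 = 124.6; Q' = -177 + 3·145.6 = 259.8.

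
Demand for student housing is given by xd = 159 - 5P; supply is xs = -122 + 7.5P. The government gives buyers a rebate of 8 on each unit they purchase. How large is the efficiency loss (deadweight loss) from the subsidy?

Deadweight loss = 96

Pre-subsidy: 159 - 5P = -122 + 7.5P gives P* = 22.48, x* = 46.6.
With the rebate, buyers effectively pay Pb = Ps − 8, where Ps is the price sellers receive.
Demand in terms of Ps becomes xd = 159 − 5(Ps − 8) = 199 - 5Ps. Setting this equal to supply: 199 - 5Ps = -122 + 7.5Ps, so Ps = 25.68.
Buyers pay Pb = 25.68 − 8 = 17.68; x' = -122 + 7.5·25.68 = 70.6.
The subsidy expands output by 70.6 − 46.6 = 24 past the efficient level; on those units the gap between marginal cost and willingness to pay runs from 0 up to 8.
DWL = ½ × 8 × 24 = 96.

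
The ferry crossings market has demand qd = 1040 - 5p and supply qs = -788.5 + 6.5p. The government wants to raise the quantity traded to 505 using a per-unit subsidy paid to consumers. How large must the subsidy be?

Required subsidy s = 92 per unit

At q = 505, invert demand for the buyer price: pb = (1040 − 505)/5 = 107; invert supply for the seller price: ps = (505 − (-788.5))/6.5 = 199.
The subsidy must fill the gap: s = ps − pb = 199 − 107 = 92.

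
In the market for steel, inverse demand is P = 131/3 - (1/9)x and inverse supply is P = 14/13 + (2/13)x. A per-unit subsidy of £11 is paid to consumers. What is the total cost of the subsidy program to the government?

Pre-subsidy: 131/3 - (1/9)x = 14/13 + (2/13)x gives x* = 4983/31 and P* = 800/31.
With the rebate, buyers effectively pay Pb = Ps − 11, where Ps is the price sellers receive.
On the curves, Pb = 131/3 - (1/9)x and Ps = 14/13 + (2/13)x; the wedge Ps − Pb = 11 gives 14/13 + (2/13)x − (131/3 - (1/9)x) = 11, so x' = 6270/31.
Then Pb = 131/3 − (1/9)·(6270/31) = 657/31 and Ps = 14/13 + (2/13)·(6270/31) = 998/31.
Government outlay = subsidy × quantity = 11 × 6270/31 = 68970/31.

Government cost = 68970/31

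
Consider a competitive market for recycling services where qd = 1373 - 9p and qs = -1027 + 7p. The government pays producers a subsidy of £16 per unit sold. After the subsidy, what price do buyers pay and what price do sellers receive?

Pre-subsidy: 1373 - 9p = -1027 + 7p gives p* = 150, q* = 23.
With the subsidy, sellers receive ps = pb + 16 for each unit, where pb is the price buyers pay.
Supply in terms of pb becomes qs = -1027 + 7(pb + 16) = -915 + 7pb. Setting this equal to demand: 1373 - 9pb = -915 + 7pb, so pb = 143.
Sellers receive ps = 143 + 16 = 159; q' = 1373 − 9·143 = 86.

Buyers pay £143; sellers receive £159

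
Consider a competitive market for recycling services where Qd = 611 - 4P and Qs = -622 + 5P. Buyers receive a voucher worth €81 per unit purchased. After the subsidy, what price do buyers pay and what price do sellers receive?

Pre-subsidy: 611 - 4P = -622 + 5P gives P* = 137, Q* = 63.
With the rebate, buyers effectively pay Pb = Ps − 81, where Ps is the price sellers receive.
Demand in terms of Ps becomes Qd = 611 − 4(Ps − 81) = 935 - 4Ps. Setting this equal to supply: 935 - 4Ps = -622 + 5Ps, so Ps = 173.
Buyers pay Pb = 173 − 81 = 92; Q' = -622 + 5·173 = 243.

Buyers pay €92; sellers receive €173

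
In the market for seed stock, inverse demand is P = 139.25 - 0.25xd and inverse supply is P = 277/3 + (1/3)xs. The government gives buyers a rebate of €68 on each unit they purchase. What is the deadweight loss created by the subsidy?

Deadweight loss = 27744/7

Pre-subsidy: 139.25 - 0.25x = 277/3 + (1/3)x gives x* = 563/7 and P* = 834/7.
With the rebate, buyers effectively pay Pb = Ps − 68, where Ps is the price sellers receive.
On the curves, Pb = 139.25 - 0.25x and Ps = 277/3 + (1/3)x; the wedge Ps − Pb = 68 gives 277/3 + (1/3)x − (139.25 - 0.25x) = 68, so x' = 197.
Then Pb = 139.25 − 0.25·197 = 90 and Ps = 277/3 + (1/3)·197 = 158.
The subsidy expands output by 197 − 563/7 = 816/7 past the efficient level; on those units the gap between marginal cost and willingness to pay runs from 0 up to 68.
DWL = ½ × 68 × 816/7 = 27744/7.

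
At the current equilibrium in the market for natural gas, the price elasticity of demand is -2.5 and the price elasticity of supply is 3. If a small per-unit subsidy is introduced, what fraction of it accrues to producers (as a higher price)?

For a small subsidy around the equilibrium, the benefit split depends on the relative slopes, which at a point are proportional to the elasticities.
Buyer share = εs/(εs + |εd|) = 3/(3 + 2.5) = 6/11; seller share = |εd|/(εs + |εd|) = 5/11.
So producers capture 5/11 of the subsidy.

Producer share = 5/11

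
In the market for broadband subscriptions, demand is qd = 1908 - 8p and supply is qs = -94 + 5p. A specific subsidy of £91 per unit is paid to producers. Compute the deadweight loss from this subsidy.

Pre-subsidy: 1908 - 8p = -94 + 5p gives p* = 154, q* = 676.
With the subsidy, sellers receive ps = pb + 91 for each unit, where pb is the price buyers pay.
Supply in terms of pb becomes qs = -94 + 5(pb + 91) = 361 + 5pb. Setting this equal to demand: 1908 - 8pb = 361 + 5pb, so pb = 119.
Sellers receive ps = 119 + 91 = 210; q' = 1908 − 8·119 = 956.
The subsidy expands output by 956 − 676 = 280 past the efficient level; on those units the gap between marginal cost and willingness to pay runs from 0 up to 91.
DWL = ½ × 91 × 280 = 12740.

Deadweight loss = £12740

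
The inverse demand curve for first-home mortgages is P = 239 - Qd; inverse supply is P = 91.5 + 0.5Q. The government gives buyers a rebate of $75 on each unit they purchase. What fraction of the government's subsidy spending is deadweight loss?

DWL / government spending = 15/89

Pre-subsidy: 239 - Q = 91.5 + 0.5Q gives Q* = 295/3 and P* = 422/3.
With the rebate, buyers effectively pay Pb = Ps − 75, where Ps is the price sellers receive.
On the curves, Pb = 239 - Q and Ps = 91.5 + 0.5Q; the wedge Ps − Pb = 75 gives 91.5 + 0.5Q − (239 - Q) = 75, so Q' = 445/3.
Then Pb = 239 − 1·(445/3) = 272/3 and Ps = 91.5 + 0.5·(445/3) = 497/3.
ΔCS = ½(295/3 + 445/3)(422/3 − 272/3) = 18500/3; ΔPS = ½(295/3 + 445/3)(497/3 − 422/3) = 9250/3.
Government spending = 75 × 445/3 = 11125.
DWL = ½ × 75 × (445/3 − 295/3) = 1875; fraction = 1875 / 11125 = 15/89.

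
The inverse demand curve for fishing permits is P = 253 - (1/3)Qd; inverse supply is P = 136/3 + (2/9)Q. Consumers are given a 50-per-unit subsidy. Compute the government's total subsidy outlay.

Pre-subsidy: 253 - (1/3)Q = 136/3 + (2/9)Q gives Q* = 373.8 and P* = 128.4.
With the rebate, buyers effectively pay Pb = Ps − 50, where Ps is the price sellers receive.
On the curves, Pb = 253 - (1/3)Q and Ps = 136/3 + (2/9)Q; the wedge Ps − Pb = 50 gives 136/3 + (2/9)Q − (253 - (1/3)Q) = 50, so Q' = 463.8.
Then Pb = 253 − (1/3)·463.8 = 98.4 and Ps = 136/3 + (2/9)·463.8 = 148.4.
Government outlay = subsidy × quantity = 50 × 463.8 = 23190.

Government cost = 23190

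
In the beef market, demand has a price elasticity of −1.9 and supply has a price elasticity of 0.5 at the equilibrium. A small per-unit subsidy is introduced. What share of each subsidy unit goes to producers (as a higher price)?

For a small subsidy around the equilibrium, the benefit split depends on the relative slopes, which at a point are proportional to the elasticities.
Buyer share = εs/(εs + |εd|) = 0.5/(0.5 + 1.9) = 5/24; seller share = |εd|/(εs + |εd|) = 19/24.
So producers capture 19/24 of the subsidy.

Producer share = 19/24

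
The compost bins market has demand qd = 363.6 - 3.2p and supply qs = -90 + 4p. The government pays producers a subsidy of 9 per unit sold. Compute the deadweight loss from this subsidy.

Deadweight loss = 72

Pre-subsidy: 363.6 - 3.2p = -90 + 4p gives p* = 63, q* = 162.
With the subsidy, sellers receive ps = pb + 9 for each unit, where pb is the price buyers pay.
Supply in terms of pb becomes qs = -90 + 4(pb + 9) = -54 + 4pb. Setting this equal to demand: 363.6 - 3.2pb = -54 + 4pb, so pb = 58.
Sellers receive ps = 58 + 9 = 67; q' = 363.6 − 3.2·58 = 178.
The subsidy expands output by 178 − 162 = 16 past the efficient level; on those units the gap between marginal cost and willingness to pay runs from 0 up to 9.
DWL = ½ × 9 × 16 = 72.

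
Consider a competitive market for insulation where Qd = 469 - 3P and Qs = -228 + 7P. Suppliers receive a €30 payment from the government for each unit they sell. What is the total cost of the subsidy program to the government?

Government cost = €9687

Pre-subsidy: 469 - 3P = -228 + 7P gives P* = 69.7, Q* = 259.9.
With the subsidy, sellers receive Ps = Pb + 30 for each unit, where Pb is the price buyers pay.
Supply in terms of Pb becomes Qs = -228 + 7(Pb + 30) = -18 + 7Pb. Setting this equal to demand: 469 - 3Pb = -18 + 7Pb, so Pb = 48.7.
Sellers receive Ps = 48.7 + 30 = 78.7; Q' = 469 − 3·48.7 = 322.9.
Government outlay = subsidy × quantity = 30 × 322.9 = 9687.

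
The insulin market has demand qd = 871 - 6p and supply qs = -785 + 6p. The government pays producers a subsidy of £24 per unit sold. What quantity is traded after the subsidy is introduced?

Pre-subsidy: 871 - 6p = -785 + 6p gives p* = 138, q* = 43.
With the subsidy, sellers receive ps = pb + 24 for each unit, where pb is the price buyers pay.
Supply in terms of pb becomes qs = -785 + 6(pb + 24) = -641 + 6pb. Setting this equal to demand: 871 - 6pb = -641 + 6pb, so pb = 126.
Sellers receive ps = 126 + 24 = 150; q' = 871 − 6·126 = 115.

q' = 115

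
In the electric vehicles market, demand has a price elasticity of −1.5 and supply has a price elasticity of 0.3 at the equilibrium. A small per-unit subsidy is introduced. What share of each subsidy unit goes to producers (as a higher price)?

Producer share = 5/6

For a small subsidy around the equilibrium, the benefit split depends on the relative slopes, which at a point are proportional to the elasticities.
Buyer share = εs/(εs + |εd|) = 0.3/(0.3 + 1.5) = 1/6; seller share = |εd|/(εs + |εd|) = 5/6.
So producers capture 5/6 of the subsidy.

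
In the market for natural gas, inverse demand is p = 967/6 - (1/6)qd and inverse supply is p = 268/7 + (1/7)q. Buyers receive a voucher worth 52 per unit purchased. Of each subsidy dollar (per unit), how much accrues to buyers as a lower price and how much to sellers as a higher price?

Buyers gain 28 per unit; sellers gain 24 per unit

Pre-subsidy: 967/6 - (1/6)q = 268/7 + (1/7)q gives q* = 397 and p* = 95.
With the rebate, buyers effectively pay pb = ps − 52, where ps is the price sellers receive.
On the curves, pb = 967/6 - (1/6)q and ps = 268/7 + (1/7)q; the wedge ps − pb = 52 gives 268/7 + (1/7)q − (967/6 - (1/6)q) = 52, so q' = 565.
Then pb = 967/6 − (1/6)·565 = 67 and ps = 268/7 + (1/7)·565 = 119.
Buyers' price falls by p* − pb = 95 − 67 = 28; sellers' price rises by ps − p* = 119 − 95 = 24.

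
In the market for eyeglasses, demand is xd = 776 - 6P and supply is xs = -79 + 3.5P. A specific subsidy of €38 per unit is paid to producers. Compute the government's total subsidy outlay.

Pre-subsidy: 776 - 6P = -79 + 3.5P gives P* = 90, x* = 236.
With the subsidy, sellers receive Ps = Pb + 38 for each unit, where Pb is the price buyers pay.
Supply in terms of Pb becomes xs = -79 + 3.5(Pb + 38) = 54 + 3.5Pb. Setting this equal to demand: 776 - 6Pb = 54 + 3.5Pb, so Pb = 76.
Sellers receive Ps = 76 + 38 = 114; x' = 776 − 6·76 = 320.
Government outlay = subsidy × quantity = 38 × 320 = 12160.

Government cost = €12160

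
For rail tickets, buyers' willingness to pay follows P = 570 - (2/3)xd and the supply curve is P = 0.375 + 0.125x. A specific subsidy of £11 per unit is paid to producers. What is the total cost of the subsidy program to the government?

Government cost = 153285/19

Pre-subsidy: 570 - (2/3)x = 0.375 + 0.125x gives x* = 13671/19 and P* = 1716/19.
With the subsidy, sellers receive Ps = Pb + 11 for each unit, where Pb is the price buyers pay.
On the curves, Pb = 570 - (2/3)x and Ps = 0.375 + 0.125x; the wedge Ps − Pb = 11 gives 0.375 + 0.125x − (570 - (2/3)x) = 11, so x' = 13935/19.
Then Pb = 570 − (2/3)·(13935/19) = 1540/19 and Ps = 0.375 + 0.125·(13935/19) = 1749/19.
Government outlay = subsidy × quantity = 11 × 13935/19 = 153285/19.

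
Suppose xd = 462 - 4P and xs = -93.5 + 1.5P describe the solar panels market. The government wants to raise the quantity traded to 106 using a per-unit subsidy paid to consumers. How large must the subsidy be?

At x = 106, invert demand for the buyer price: Pb = (462 − 106)/4 = 89; invert supply for the seller price: Ps = (106 − (-93.5))/1.5 = 133.
The subsidy must fill the gap: s = Ps − Pb = 133 − 89 = 44.

Required subsidy s = 44 per unit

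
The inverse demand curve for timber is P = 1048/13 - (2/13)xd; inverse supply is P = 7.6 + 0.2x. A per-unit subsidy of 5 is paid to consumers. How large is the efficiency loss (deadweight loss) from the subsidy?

Deadweight loss = 1625/46

Pre-subsidy: 1048/13 - (2/13)x = 7.6 + 0.2x gives x* = 4746/23 and P* = 1124/23.
With the rebate, buyers effectively pay Pb = Ps − 5, where Ps is the price sellers receive.
On the curves, Pb = 1048/13 - (2/13)x and Ps = 7.6 + 0.2x; the wedge Ps − Pb = 5 gives 7.6 + 0.2x − (1048/13 - (2/13)x) = 5, so x' = 5071/23.
Then Pb = 1048/13 − (2/13)·(5071/23) = 1074/23 and Ps = 7.6 + 0.2·(5071/23) = 1189/23.
The subsidy expands output by 5071/23 − 4746/23 = 325/23 past the efficient level; on those units the gap between marginal cost and willingness to pay runs from 0 up to 5.
DWL = ½ × 5 × 325/23 = 1625/46.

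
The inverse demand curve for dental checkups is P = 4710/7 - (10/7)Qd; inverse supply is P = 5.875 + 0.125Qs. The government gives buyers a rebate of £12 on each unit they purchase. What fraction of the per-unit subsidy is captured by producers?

Producer share = 7/87

Pre-subsidy: 4710/7 - (10/7)Q = 5.875 + 0.125Q gives Q* = 37351/87 and P* = 5180/87.
With the rebate, buyers effectively pay Pb = Ps − 12, where Ps is the price sellers receive.
On the curves, Pb = 4710/7 - (10/7)Q and Ps = 5.875 + 0.125Q; the wedge Ps − Pb = 12 gives 5.875 + 0.125Q − (4710/7 - (10/7)Q) = 12, so Q' = 38023/87.
Then Pb = 4710/7 − (10/7)·(38023/87) = 4220/87 and Ps = 5.875 + 0.125·(38023/87) = 5264/87.
Buyers' price falls by P* − Pb = 5180/87 − 4220/87 = 320/29; sellers' price rises by Ps − P* = 5264/87 − 5180/87 = 28/29.
So producers capture (28/29)/12 = 7/87 of each unit of subsidy.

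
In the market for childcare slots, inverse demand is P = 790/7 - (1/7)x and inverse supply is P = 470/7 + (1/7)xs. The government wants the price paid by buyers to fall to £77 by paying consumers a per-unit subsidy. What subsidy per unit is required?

At a buyer price of 77, quantity demanded is 790 − 7·77 = 251.
Sellers supply 251 only when they receive Ps = 470/7 + (1/7)·251 = 103.
s = Ps − Pb = 103 − 77 = 26.

Required subsidy s = £26 per unit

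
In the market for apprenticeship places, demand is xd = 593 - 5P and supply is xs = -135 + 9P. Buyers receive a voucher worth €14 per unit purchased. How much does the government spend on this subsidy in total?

Government cost = €5292

Pre-subsidy: 593 - 5P = -135 + 9P gives P* = 52, x* = 333.
With the rebate, buyers effectively pay Pb = Ps − 14, where Ps is the price sellers receive.
Demand in terms of Ps becomes xd = 593 − 5(Ps − 14) = 663 - 5Ps. Setting this equal to supply: 663 - 5Ps = -135 + 9Ps, so Ps = 57.
Buyers pay Pb = 57 − 14 = 43; x' = -135 + 9·57 = 378.
Government outlay = subsidy × quantity = 14 × 378 = 5292.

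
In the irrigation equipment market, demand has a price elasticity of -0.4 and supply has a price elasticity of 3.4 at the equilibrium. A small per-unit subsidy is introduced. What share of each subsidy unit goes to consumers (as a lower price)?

For a small subsidy around the equilibrium, the benefit split depends on the relative slopes, which at a point are proportional to the elasticities.
Buyer share = εs/(εs + |εd|) = 3.4/(3.4 + 0.4) = 17/19; seller share = |εd|/(εs + |εd|) = 2/19.

Consumer share = 17/19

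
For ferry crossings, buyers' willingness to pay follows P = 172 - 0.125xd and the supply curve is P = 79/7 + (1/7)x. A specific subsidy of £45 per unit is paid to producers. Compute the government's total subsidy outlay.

Government cost = £34560

Pre-subsidy: 172 - 0.125x = 79/7 + (1/7)x gives x* = 600 and P* = 97.
With the subsidy, sellers receive Ps = Pb + 45 for each unit, where Pb is the price buyers pay.
On the curves, Pb = 172 - 0.125x and Ps = 79/7 + (1/7)x; the wedge Ps − Pb = 45 gives 79/7 + (1/7)x − (172 - 0.125x) = 45, so x' = 768.
Then Pb = 172 − 0.125·768 = 76 and Ps = 79/7 + (1/7)·768 = 121.
Government outlay = subsidy × quantity = 45 × 768 = 34560.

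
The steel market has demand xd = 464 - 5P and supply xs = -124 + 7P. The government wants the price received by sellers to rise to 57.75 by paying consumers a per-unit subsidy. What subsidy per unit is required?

Required subsidy s = 21 per unit

At a seller price of 57.75, quantity supplied is -124 + 7·57.75 = 280.25.
Buyers absorb 280.25 only when they pay Pb with 464 − 5·Pb = 280.25, i.e. Pb = 36.75.
s = Ps − Pb = 57.75 − 36.75 = 21.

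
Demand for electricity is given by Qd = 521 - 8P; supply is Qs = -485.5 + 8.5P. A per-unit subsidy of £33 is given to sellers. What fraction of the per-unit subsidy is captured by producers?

Pre-subsidy: 521 - 8P = -485.5 + 8.5P gives P* = 61, Q* = 33.
With the subsidy, sellers receive Ps = Pb + 33 for each unit, where Pb is the price buyers pay.
Supply in terms of Pb becomes Qs = -485.5 + 8.5(Pb + 33) = -205 + 8.5Pb. Setting this equal to demand: 521 - 8Pb = -205 + 8.5Pb, so Pb = 44.
Sellers receive Ps = 44 + 33 = 77; Q' = 521 − 8·44 = 169.
Buyers' price falls by P* − Pb = 61 − 44 = 17; sellers' price rises by Ps − P* = 77 − 61 = 16.
So producers capture 16/33 = 16/33 of each unit of subsidy.

Producer share = 16/33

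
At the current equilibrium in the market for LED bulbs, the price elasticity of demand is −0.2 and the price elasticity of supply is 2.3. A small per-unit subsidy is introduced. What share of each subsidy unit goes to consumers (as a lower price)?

Consumer share = 0.92

For a small subsidy around the equilibrium, the benefit split depends on the relative slopes, which at a point are proportional to the elasticities.
Buyer share = εs/(εs + |εd|) = 2.3/(2.3 + 0.2) = 0.92; seller share = |εd|/(εs + |εd|) = 0.08.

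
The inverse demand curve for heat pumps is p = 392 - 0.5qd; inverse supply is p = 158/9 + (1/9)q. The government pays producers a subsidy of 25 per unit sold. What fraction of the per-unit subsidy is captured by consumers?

Consumer share = 9/11

Pre-subsidy: 392 - 0.5q = 158/9 + (1/9)q gives q* = 6740/11 and p* = 942/11.
With the subsidy, sellers receive ps = pb + 25 for each unit, where pb is the price buyers pay.
On the curves, pb = 392 - 0.5q and ps = 158/9 + (1/9)q; the wedge ps − pb = 25 gives 158/9 + (1/9)q − (392 - 0.5q) = 25, so q' = 7190/11.
Then pb = 392 − 0.5·(7190/11) = 717/11 and ps = 158/9 + (1/9)·(7190/11) = 992/11.
Buyers' price falls by p* − pb = 942/11 − 717/11 = 225/11; sellers' price rises by ps − p* = 992/11 − 942/11 = 50/11.
So consumers capture (225/11)/25 = 9/11 of each unit of subsidy.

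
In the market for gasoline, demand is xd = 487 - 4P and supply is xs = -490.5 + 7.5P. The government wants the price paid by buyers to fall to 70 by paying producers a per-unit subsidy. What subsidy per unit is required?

Required subsidy s = 23 per unit

At a buyer price of 70, quantity demanded is 487 − 4·70 = 207.
Sellers supply 207 only when they receive Ps with -490.5 + 7.5·Ps = 207, i.e. Ps = 93.
s = Ps − Pb = 93 − 70 = 23.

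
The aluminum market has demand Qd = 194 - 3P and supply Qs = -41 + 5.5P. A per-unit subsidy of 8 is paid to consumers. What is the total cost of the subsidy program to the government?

Government cost = 17216/17

Pre-subsidy: 194 - 3P = -41 + 5.5P gives P* = 470/17, Q* = 1888/17.
With the rebate, buyers effectively pay Pb = Ps − 8, where Ps is the price sellers receive.
Demand in terms of Ps becomes Qd = 194 − 3(Ps − 8) = 218 - 3Ps. Setting this equal to supply: 218 - 3Ps = -41 + 5.5Ps, so Ps = 518/17.
Buyers pay Pb = 518/17 − 8 = 382/17; Q' = -41 + 5.5·(518/17) = 2152/17.
Government outlay = subsidy × quantity = 8 × 2152/17 = 17216/17.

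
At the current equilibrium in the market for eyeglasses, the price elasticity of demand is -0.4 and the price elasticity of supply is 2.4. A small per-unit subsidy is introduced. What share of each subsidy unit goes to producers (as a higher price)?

For a small subsidy around the equilibrium, the benefit split depends on the relative slopes, which at a point are proportional to the elasticities.
Buyer share = εs/(εs + |εd|) = 2.4/(2.4 + 0.4) = 6/7; seller share = |εd|/(εs + |εd|) = 1/7.
So producers capture 1/7 of the subsidy.

Producer share = 1/7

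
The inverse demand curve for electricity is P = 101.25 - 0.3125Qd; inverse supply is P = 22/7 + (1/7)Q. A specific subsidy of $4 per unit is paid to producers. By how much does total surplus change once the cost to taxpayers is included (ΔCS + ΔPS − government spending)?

Net change in total surplus = -896/51

Pre-subsidy: 101.25 - 0.3125Q = 22/7 + (1/7)Q gives Q* = 10988/51 and P* = 1730/51.
With the subsidy, sellers receive Ps = Pb + 4 for each unit, where Pb is the price buyers pay.
On the curves, Pb = 101.25 - 0.3125Q and Ps = 22/7 + (1/7)Q; the wedge Ps − Pb = 4 gives 22/7 + (1/7)Q − (101.25 - 0.3125Q) = 4, so Q' = 3812/17.
Then Pb = 101.25 − 0.3125·(3812/17) = 530/17 and Ps = 22/7 + (1/7)·(3812/17) = 598/17.
ΔCS = ½(10988/51 + 3812/17)(1730/51 − 530/17) = 1569680/2601; ΔPS = ½(10988/51 + 3812/17)(598/17 − 1730/51) = 717568/2601.
Government spending = 4 × 3812/17 = 15248/17.
Net change = 1569680/2601 + 717568/2601 − 15248/17 = -896/51. The loss equals the DWL triangle ½·4·448/51.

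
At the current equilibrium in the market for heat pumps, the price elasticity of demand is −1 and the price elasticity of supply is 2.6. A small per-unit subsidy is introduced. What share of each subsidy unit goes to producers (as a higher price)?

Producer share = 5/18

For a small subsidy around the equilibrium, the benefit split depends on the relative slopes, which at a point are proportional to the elasticities.
Buyer share = εs/(εs + |εd|) = 2.6/(2.6 + 1) = 13/18; seller share = |εd|/(εs + |εd|) = 5/18.
So producers capture 5/18 of the subsidy.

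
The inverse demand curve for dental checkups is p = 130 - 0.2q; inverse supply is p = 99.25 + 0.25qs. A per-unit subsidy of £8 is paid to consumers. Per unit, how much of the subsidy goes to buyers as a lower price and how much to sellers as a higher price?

Buyers gain 32/9 per unit; sellers gain 40/9 per unit

Pre-subsidy: 130 - 0.2q = 99.25 + 0.25q gives q* = 205/3 and p* = 349/3.
With the rebate, buyers effectively pay pb = ps − 8, where ps is the price sellers receive.
On the curves, pb = 130 - 0.2q and ps = 99.25 + 0.25q; the wedge ps − pb = 8 gives 99.25 + 0.25q − (130 - 0.2q) = 8, so q' = 775/9.
Then pb = 130 − 0.2·(775/9) = 1015/9 and ps = 99.25 + 0.25·(775/9) = 1087/9.
Buyers' price falls by p* − pb = 349/3 − 1015/9 = 32/9; sellers' price rises by ps − p* = 1087/9 − 349/3 = 40/9.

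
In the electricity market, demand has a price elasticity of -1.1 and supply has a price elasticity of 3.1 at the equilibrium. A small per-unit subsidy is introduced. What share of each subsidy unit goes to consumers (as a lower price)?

For a small subsidy around the equilibrium, the benefit split depends on the relative slopes, which at a point are proportional to the elasticities.
Buyer share = εs/(εs + |εd|) = 3.1/(3.1 + 1.1) = 31/42; seller share = |εd|/(εs + |εd|) = 11/42.

Consumer share = 31/42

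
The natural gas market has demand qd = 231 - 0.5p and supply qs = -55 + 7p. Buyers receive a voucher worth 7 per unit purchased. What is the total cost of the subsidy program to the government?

Pre-subsidy: 231 - 0.5p = -55 + 7p gives p* = 572/15, q* = 3179/15.
With the rebate, buyers effectively pay pb = ps − 7, where ps is the price sellers receive.
Demand in terms of ps becomes qd = 231 − 0.5(ps − 7) = 234.5 - 0.5ps. Setting this equal to supply: 234.5 - 0.5ps = -55 + 7ps, so ps = 38.6.
Buyers pay pb = 38.6 − 7 = 31.6; q' = -55 + 7·38.6 = 215.2.
Government outlay = subsidy × quantity = 7 × 215.2 = 1506.4.

Government cost = 1506.4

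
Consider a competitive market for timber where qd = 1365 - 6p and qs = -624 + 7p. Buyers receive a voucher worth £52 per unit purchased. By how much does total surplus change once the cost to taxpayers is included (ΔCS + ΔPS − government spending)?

Pre-subsidy: 1365 - 6p = -624 + 7p gives p* = 153, q* = 447.
With the rebate, buyers effectively pay pb = ps − 52, where ps is the price sellers receive.
Demand in terms of ps becomes qd = 1365 − 6(ps − 52) = 1677 - 6ps. Setting this equal to supply: 1677 - 6ps = -624 + 7ps, so ps = 177.
Buyers pay pb = 177 − 52 = 125; q' = -624 + 7·177 = 615.
ΔCS = ½(447 + 615)(153 − 125) = 14868; ΔPS = ½(447 + 615)(177 − 153) = 12744.
Government spending = 52 × 615 = 31980.
Net change = 14868 + 12744 − 31980 = -4368. The loss equals the DWL triangle ½·52·168.

Net change in total surplus = -£4368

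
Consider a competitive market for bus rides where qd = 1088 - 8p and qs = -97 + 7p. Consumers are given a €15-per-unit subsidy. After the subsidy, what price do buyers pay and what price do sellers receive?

Pre-subsidy: 1088 - 8p = -97 + 7p gives p* = 79, q* = 456.
With the rebate, buyers effectively pay pb = ps − 15, where ps is the price sellers receive.
Demand in terms of ps becomes qd = 1088 − 8(ps − 15) = 1208 - 8ps. Setting this equal to supply: 1208 - 8ps = -97 + 7ps, so ps = 87.
Buyers pay pb = 87 − 15 = 72; q' = -97 + 7·87 = 512.

Buyers pay €72; sellers receive €87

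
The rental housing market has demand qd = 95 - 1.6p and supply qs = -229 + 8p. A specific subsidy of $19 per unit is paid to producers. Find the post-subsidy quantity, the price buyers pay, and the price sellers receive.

Pre-subsidy: 95 - 1.6p = -229 + 8p gives p* = 33.75, q* = 41.
With the subsidy, sellers receive ps = pb + 19 for each unit, where pb is the price buyers pay.
Supply in terms of pb becomes qs = -229 + 8(pb + 19) = -77 + 8pb. Setting this equal to demand: 95 - 1.6pb = -77 + 8pb, so pb = 215/12.
Sellers receive ps = 215/12 + 19 = 443/12; q' = 95 − 1.6·(215/12) = 199/3.

q' = 199/3; buyers pay 215/12; sellers receive 443/12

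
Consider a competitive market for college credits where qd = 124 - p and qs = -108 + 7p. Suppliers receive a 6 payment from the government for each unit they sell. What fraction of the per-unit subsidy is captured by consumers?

Pre-subsidy: 124 - p = -108 + 7p gives p* = 29, q* = 95.
With the subsidy, sellers receive ps = pb + 6 for each unit, where pb is the price buyers pay.
Supply in terms of pb becomes qs = -108 + 7(pb + 6) = -66 + 7pb. Setting this equal to demand: 124 - pb = -66 + 7pb, so pb = 23.75.
Sellers receive ps = 23.75 + 6 = 29.75; q' = 124 − 1·23.75 = 100.25.
Buyers' price falls by p* − pb = 29 − 23.75 = 5.25; sellers' price rises by ps − p* = 29.75 − 29 = 0.75.
So consumers capture 5.25/6 = 0.875 of each unit of subsidy.

Consumer share = 0.875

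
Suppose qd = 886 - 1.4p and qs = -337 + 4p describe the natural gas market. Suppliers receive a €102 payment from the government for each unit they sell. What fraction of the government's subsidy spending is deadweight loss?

DWL / government spending = 1428/18217

Pre-subsidy: 886 - 1.4p = -337 + 4p gives p* = 6115/27, q* = 15361/27.
With the subsidy, sellers receive ps = pb + 102 for each unit, where pb is the price buyers pay.
Supply in terms of pb becomes qs = -337 + 4(pb + 102) = 71 + 4pb. Setting this equal to demand: 886 - 1.4pb = 71 + 4pb, so pb = 4075/27.
Sellers receive ps = 4075/27 + 102 = 6829/27; q' = 886 − 1.4·(4075/27) = 18217/27.
ΔCS = ½(15361/27 + 18217/27)(6115/27 − 4075/27) = 11416520/243; ΔPS = ½(15361/27 + 18217/27)(6829/27 − 6115/27) = 3995782/243.
Government spending = 102 × 18217/27 = 619378/9.
DWL = ½ × 102 × (18217/27 − 15361/27) = 16184/3; fraction = (16184/3) / (619378/9) = 1428/18217.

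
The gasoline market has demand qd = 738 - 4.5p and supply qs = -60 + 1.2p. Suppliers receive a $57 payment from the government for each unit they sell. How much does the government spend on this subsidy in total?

Pre-subsidy: 738 - 4.5p = -60 + 1.2p gives p* = 140, q* = 108.
With the subsidy, sellers receive ps = pb + 57 for each unit, where pb is the price buyers pay.
Supply in terms of pb becomes qs = -60 + 1.2(pb + 57) = 8.4 + 1.2pb. Setting this equal to demand: 738 - 4.5pb = 8.4 + 1.2pb, so pb = 128.
Sellers receive ps = 128 + 57 = 185; q' = 738 − 4.5·128 = 162.
Government outlay = subsidy × quantity = 57 × 162 = 9234.

Government cost = $9234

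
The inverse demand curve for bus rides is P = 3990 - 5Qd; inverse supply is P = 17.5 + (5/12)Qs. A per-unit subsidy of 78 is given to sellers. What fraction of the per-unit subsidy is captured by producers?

Pre-subsidy: 3990 - 5Q = 17.5 + (5/12)Q gives Q* = 9534/13 and P* = 4200/13.
With the subsidy, sellers receive Ps = Pb + 78 for each unit, where Pb is the price buyers pay.
On the curves, Pb = 3990 - 5Q and Ps = 17.5 + (5/12)Q; the wedge Ps − Pb = 78 gives 17.5 + (5/12)Q − (3990 - 5Q) = 78, so Q' = 48606/65.
Then Pb = 3990 − 5·(48606/65) = 3264/13 and Ps = 17.5 + (5/12)·(48606/65) = 4278/13.
Buyers' price falls by P* − Pb = 4200/13 − 3264/13 = 72; sellers' price rises by Ps − P* = 4278/13 − 4200/13 = 6.
So producers capture 6/78 = 1/13 of each unit of subsidy.

Producer share = 1/13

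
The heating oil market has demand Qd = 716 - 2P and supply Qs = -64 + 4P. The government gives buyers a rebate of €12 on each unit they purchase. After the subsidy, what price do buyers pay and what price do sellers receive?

Pre-subsidy: 716 - 2P = -64 + 4P gives P* = 130, Q* = 456.
With the rebate, buyers effectively pay Pb = Ps − 12, where Ps is the price sellers receive.
Demand in terms of Ps becomes Qd = 716 − 2(Ps − 12) = 740 - 2Ps. Setting this equal to supply: 740 - 2Ps = -64 + 4Ps, so Ps = 134.
Buyers pay Pb = 134 − 12 = 122; Q' = -64 + 4·134 = 472.

Buyers pay €122; sellers receive €134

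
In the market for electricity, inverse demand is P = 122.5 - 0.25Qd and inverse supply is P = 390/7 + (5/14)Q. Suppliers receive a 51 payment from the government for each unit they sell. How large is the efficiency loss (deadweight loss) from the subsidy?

Deadweight loss = 2142

Pre-subsidy: 122.5 - 0.25Q = 390/7 + (5/14)Q gives Q* = 110 and P* = 95.
With the subsidy, sellers receive Ps = Pb + 51 for each unit, where Pb is the price buyers pay.
On the curves, Pb = 122.5 - 0.25Q and Ps = 390/7 + (5/14)Q; the wedge Ps − Pb = 51 gives 390/7 + (5/14)Q − (122.5 - 0.25Q) = 51, so Q' = 194.
Then Pb = 122.5 − 0.25·194 = 74 and Ps = 390/7 + (5/14)·194 = 125.
The subsidy expands output by 194 − 110 = 84 past the efficient level; on those units the gap between marginal cost and willingness to pay runs from 0 up to 51.
DWL = ½ × 51 × 84 = 2142.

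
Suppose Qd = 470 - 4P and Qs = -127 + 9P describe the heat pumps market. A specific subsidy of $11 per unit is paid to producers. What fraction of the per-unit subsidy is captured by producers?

Producer share = 4/13

Pre-subsidy: 470 - 4P = -127 + 9P gives P* = 597/13, Q* = 3722/13.
With the subsidy, sellers receive Ps = Pb + 11 for each unit, where Pb is the price buyers pay.
Supply in terms of Pb becomes Qs = -127 + 9(Pb + 11) = -28 + 9Pb. Setting this equal to demand: 470 - 4Pb = -28 + 9Pb, so Pb = 498/13.
Sellers receive Ps = 498/13 + 11 = 641/13; Q' = 470 − 4·(498/13) = 4118/13.
Buyers' price falls by P* − Pb = 597/13 − 498/13 = 99/13; sellers' price rises by Ps − P* = 641/13 − 597/13 = 44/13.
So producers capture (44/13)/11 = 4/13 of each unit of subsidy.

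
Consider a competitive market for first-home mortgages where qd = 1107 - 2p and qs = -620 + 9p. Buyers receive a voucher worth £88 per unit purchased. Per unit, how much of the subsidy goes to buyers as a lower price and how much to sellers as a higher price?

Pre-subsidy: 1107 - 2p = -620 + 9p gives p* = 157, q* = 793.
With the rebate, buyers effectively pay pb = ps − 88, where ps is the price sellers receive.
Demand in terms of ps becomes qd = 1107 − 2(ps − 88) = 1283 - 2ps. Setting this equal to supply: 1283 - 2ps = -620 + 9ps, so ps = 173.
Buyers pay pb = 173 − 88 = 85; q' = -620 + 9·173 = 937.
Buyers' price falls by p* − pb = 157 − 85 = 72; sellers' price rises by ps − p* = 173 − 157 = 16.

Buyers gain £72 per unit; sellers gain £16 per unit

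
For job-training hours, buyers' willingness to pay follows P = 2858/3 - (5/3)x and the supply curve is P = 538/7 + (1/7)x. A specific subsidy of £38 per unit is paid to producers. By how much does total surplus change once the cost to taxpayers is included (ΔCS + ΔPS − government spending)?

Net change in total surplus = -£399

Pre-subsidy: 2858/3 - (5/3)x = 538/7 + (1/7)x gives x* = 484 and P* = 146.
With the subsidy, sellers receive Ps = Pb + 38 for each unit, where Pb is the price buyers pay.
On the curves, Pb = 2858/3 - (5/3)x and Ps = 538/7 + (1/7)x; the wedge Ps − Pb = 38 gives 538/7 + (1/7)x − (2858/3 - (5/3)x) = 38, so x' = 505.
Then Pb = 2858/3 − (5/3)·505 = 111 and Ps = 538/7 + (1/7)·505 = 149.
ΔCS = ½(484 + 505)(146 − 111) = 17307.5; ΔPS = ½(484 + 505)(149 − 146) = 1483.5.
Government spending = 38 × 505 = 19190.
Net change = 17307.5 + 1483.5 − 19190 = -399. The loss equals the DWL triangle ½·38·21.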